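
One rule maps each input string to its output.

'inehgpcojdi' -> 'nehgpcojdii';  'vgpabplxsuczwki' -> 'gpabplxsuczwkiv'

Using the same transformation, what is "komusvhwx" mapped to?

omusvhwxk

Looking at the pairs, the operation is to move the first character to the end.
For "komusvhwx" the result is "omusvhwxk".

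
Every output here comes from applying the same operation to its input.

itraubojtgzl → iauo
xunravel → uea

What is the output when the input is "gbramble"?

Each output is the input with this applied: take characters alternately from the front and the back (1st, last, 2nd, 2nd-last, ...), then keep only the vowels.
"gbramble" → "geblrbam" → "ea".

ea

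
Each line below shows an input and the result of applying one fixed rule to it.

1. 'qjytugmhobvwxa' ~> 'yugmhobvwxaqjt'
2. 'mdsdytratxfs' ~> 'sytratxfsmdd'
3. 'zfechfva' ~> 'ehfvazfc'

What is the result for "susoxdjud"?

The pattern: move the first 3 characters to the end (rotate left by 3), then swap the first and last characters.
For "susoxdjud", step one produces "oxdjudsus"; step two turns that into "sxdjudsuo".

sxdjudsuo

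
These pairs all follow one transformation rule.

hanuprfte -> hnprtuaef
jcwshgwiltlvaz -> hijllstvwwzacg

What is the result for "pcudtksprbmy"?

kmpprstuybcd

Looking at the pairs, the operation is to sort the characters into alphabetical order, then move the first 3 characters to the end (rotate left by 3).
On "pcudtksprbmy": the first step gives "bcdkmpprstuy", and the second then gives "kmpprstuybcd".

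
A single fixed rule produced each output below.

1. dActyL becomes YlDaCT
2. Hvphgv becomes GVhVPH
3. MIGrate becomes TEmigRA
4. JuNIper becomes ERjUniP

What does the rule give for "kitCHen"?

The rule is to flip the case of every letter, then move the last 2 characters to the front (rotate right by 2).
For "kitCHen" the result is "ENKITch".

ENKITch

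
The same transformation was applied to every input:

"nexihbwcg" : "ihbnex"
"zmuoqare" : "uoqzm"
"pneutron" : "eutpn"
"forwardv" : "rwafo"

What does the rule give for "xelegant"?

legxe

The rule is to delete the last 3 characters, then move the last 3 characters to the front (rotate right by 3).
Applying both steps to "xelegant": "xeleg", then "legxe".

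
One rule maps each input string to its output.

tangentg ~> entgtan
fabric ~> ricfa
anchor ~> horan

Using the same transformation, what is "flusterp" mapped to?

Looking at the pairs, the operation is to swap the front and back halves of the string, then delete the last character.
Working it through for "flusterp": intermediate "terpflus", final "terpflu".

terpflu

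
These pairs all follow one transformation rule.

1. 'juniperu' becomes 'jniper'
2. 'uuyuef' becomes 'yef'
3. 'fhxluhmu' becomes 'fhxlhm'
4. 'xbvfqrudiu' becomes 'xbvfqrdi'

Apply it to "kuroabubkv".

What's happening: remove every "u".
For "kuroabubkv" the result is "kroabbkv".

kroabbkv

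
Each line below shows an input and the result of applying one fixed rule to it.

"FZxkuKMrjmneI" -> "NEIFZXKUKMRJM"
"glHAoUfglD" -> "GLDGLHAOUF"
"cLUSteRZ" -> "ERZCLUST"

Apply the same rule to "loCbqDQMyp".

MYPLOCBQDQ

The rule is to move the last 3 characters to the front (rotate right by 3), then convert every letter to uppercase.
"loCbqDQMyp" → "MyploCbqDQ" → "MYPLOCBQDQ".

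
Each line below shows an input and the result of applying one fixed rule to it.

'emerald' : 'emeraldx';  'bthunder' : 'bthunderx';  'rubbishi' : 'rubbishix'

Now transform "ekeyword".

The pattern: append "x".
On "ekeyword" that produces "ekeywordx".

ekeywordx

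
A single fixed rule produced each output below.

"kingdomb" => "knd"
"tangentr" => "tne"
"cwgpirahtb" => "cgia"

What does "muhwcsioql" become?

mhci

Looking at the pairs, the operation is to delete the last 3 characters, then keep every other character starting from the first (positions 1st, 3rd, 5th, ...).
Applying that to "muhwcsioql" gives "mhci".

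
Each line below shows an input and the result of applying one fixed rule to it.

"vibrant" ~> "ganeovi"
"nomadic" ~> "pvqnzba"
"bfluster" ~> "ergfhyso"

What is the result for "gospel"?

yrcfbt

What's happening: reverse the string, then shift every letter 13 places forward in the alphabet (wrapping around) — i.e. ROT13.
On "gospel": the first step gives "lepsog", and the second then gives "yrcfbt".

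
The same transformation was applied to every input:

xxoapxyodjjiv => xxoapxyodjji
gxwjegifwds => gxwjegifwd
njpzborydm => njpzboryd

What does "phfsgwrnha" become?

Looking at the pairs, the operation is to delete the last character.
Doing the same to "phfsgwrnha": "phfsgwrnh".

phfsgwrnh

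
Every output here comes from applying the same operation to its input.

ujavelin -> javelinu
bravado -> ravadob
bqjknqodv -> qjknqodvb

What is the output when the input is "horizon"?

The rule is to move the first character to the end.
"horizon" → "orizonh".

orizonh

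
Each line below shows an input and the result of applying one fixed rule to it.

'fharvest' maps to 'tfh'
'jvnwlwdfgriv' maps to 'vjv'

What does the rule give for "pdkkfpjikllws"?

spd

Each output is the input with this applied: move the last character to the front, then keep only the first 3 characters.
On "pdkkfpjikllws": the first step gives "spdkkfpjikllw", and the second then gives "spd".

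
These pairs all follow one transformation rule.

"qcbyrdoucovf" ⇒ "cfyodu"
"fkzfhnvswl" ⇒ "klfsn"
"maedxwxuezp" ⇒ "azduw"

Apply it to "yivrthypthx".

The rule is to keep every other character starting from the second (positions 2nd, 4th, 6th, ...), then take characters alternately from the front and the back (1st, last, 2nd, 2nd-last, ...).
Working it through for "yivrthypthx": intermediate "irhph", final "ihrph".

ihrph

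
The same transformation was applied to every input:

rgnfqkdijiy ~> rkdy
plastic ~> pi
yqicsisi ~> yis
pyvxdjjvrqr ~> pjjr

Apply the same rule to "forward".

fr

Looking at the pairs, the operation is to swap each adjacent pair of characters (1↔2, 3↔4, ...), then keep one character in every 3, starting at position 2 (positions 2nd, 5th, 8th, ...).
On "forward": the first step gives "ofwrrad", and the second then gives "fr".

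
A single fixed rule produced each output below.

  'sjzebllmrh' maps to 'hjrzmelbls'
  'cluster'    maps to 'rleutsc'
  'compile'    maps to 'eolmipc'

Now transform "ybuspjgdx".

xbdugsjpy

The transformation: take characters alternately from the front and the back (1st, last, 2nd, 2nd-last, ...), then move the first character to the end.
Applying both steps to "ybuspjgdx": "yxbdugsjp", then "xbdugsjpy".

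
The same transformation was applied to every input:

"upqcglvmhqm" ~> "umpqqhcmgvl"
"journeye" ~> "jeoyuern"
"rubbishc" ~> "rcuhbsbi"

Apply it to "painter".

Rule — take characters alternately from the front and the back (1st, last, 2nd, 2nd-last, ...).
Doing the same to "painter": "praeitn".

praeitn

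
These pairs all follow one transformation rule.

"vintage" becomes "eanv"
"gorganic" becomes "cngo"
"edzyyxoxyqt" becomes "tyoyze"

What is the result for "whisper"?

rpiw

The pattern: reverse the string, then keep every other character starting from the first (positions 1st, 3rd, 5th, ...).
For "whisper" the result is "rpiw".
(Check on "gorganic": → "cinagrog" → "cngo" ✓)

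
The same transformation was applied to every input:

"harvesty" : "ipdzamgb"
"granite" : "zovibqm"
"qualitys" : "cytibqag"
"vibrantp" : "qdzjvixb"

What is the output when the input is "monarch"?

wuivkzp

The rule is to swap each adjacent pair of characters (1↔2, 3↔4, ...), then shift every letter 8 places forward in the alphabet (wrapping around).
On "monarch": the first step gives "omancrh", and the second then gives "wuivkzp".
(Check on "granite": → "rgnatie" → "zovibqm" ✓)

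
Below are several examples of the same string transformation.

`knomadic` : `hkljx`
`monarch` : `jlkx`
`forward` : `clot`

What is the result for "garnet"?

dxo

What's happening: delete the last 3 characters, then shift every letter 3 places backward in the alphabet (wrapping around).
For "garnet", step one produces "gar"; step two turns that into "dxo".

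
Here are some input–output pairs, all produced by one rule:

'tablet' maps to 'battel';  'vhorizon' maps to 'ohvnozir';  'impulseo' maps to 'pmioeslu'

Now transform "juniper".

The rule is to move the first 3 characters to the end (rotate left by 3), then reverse the string.
So "juniper" becomes "nujrepi".

nujrepi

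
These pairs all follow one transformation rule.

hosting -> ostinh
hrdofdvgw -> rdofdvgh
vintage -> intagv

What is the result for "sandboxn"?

andboxs

The pattern: delete the last character, then move the first character to the end.
"sandboxn" → "sandbox" → "andboxs".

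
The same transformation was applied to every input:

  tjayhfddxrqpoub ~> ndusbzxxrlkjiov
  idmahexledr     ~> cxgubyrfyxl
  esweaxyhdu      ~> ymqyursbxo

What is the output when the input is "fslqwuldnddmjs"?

Rule — shift every letter 6 places backward in the alphabet (wrapping around).
On "fslqwuldnddmjs" that produces "zmfkqofxhxxgdm".

zmfkqofxhxxgdm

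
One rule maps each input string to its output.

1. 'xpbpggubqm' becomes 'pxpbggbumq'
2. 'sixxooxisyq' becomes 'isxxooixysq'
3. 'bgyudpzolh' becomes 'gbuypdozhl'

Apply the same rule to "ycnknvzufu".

The pattern: swap each adjacent pair of characters (1↔2, 3↔4, ...).
Applying that to "ycnknvzufu" gives "cyknvnuzuf".

cyknvnuzuf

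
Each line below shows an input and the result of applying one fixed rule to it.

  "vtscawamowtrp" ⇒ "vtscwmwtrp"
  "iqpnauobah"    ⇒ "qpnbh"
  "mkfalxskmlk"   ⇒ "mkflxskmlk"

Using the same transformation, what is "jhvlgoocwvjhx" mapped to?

The pattern: remove every vowel.
For "jhvlgoocwvjhx" the result is "jhvlgcwvjhx".

jhvlgcwvjhx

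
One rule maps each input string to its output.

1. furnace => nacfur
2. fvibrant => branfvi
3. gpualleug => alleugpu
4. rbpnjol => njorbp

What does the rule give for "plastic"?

stipla

In each case the input is transformed by: delete the last character, then move the first 3 characters to the end (rotate left by 3).
On "plastic": the first step gives "plasti", and the second then gives "stipla".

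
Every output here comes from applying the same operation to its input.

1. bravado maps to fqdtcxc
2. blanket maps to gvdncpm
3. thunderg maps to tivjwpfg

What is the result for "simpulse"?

ugukorwn

Rule — shift every letter 2 places forward in the alphabet (wrapping around), then move the last 2 characters to the front (rotate right by 2).
On "simpulse" that produces "ugukorwn".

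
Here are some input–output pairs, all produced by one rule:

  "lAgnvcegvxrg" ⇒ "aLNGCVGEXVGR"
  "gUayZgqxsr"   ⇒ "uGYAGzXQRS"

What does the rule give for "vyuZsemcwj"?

YVzUESCMJW

The rule is to swap each adjacent pair of characters (1↔2, 3↔4, ...), then flip the case of every letter.
Working it through for "vyuZsemcwj": intermediate "yvZuescmjw", final "YVzUESCMJW".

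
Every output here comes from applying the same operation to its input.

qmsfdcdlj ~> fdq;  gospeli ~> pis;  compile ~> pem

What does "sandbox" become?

The pattern: move the first 3 characters to the end (rotate left by 3), then keep one character in every 3, starting at position 1 (positions 1st, 4th, 7th, ...).
For "sandbox", step one produces "dboxsan"; step two turns that into "dxn".

dxn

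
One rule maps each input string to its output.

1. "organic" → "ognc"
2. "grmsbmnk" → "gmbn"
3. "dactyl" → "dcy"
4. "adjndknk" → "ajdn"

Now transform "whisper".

wipr

Looking at the pairs, the operation is to keep every other character starting from the first (positions 1st, 3rd, 5th, ...).
Doing the same to "whisper": "wipr".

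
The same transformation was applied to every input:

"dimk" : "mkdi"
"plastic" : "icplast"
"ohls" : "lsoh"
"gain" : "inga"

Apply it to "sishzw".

What's happening: move the last 2 characters to the front (rotate right by 2).
On "sishzw" that produces "zwsish".

zwsish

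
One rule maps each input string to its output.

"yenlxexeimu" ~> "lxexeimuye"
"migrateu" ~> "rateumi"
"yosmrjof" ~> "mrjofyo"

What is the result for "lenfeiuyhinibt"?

feiuyhinibtle

Rule — move the first 2 characters to the end (rotate left by 2), then delete the first character.
Working it through for "lenfeiuyhinibt": intermediate "nfeiuyhinibtle", final "feiuyhinibtle".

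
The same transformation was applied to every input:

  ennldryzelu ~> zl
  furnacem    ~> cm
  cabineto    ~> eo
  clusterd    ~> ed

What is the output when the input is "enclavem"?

What's happening: keep every other character starting from the second (positions 2nd, 4th, 6th, ...), then keep only the last 2 characters.
"enclavem" → "nlvm" → "vm".
(Check on "clusterd": → "lsed" → "ed" ✓)

vm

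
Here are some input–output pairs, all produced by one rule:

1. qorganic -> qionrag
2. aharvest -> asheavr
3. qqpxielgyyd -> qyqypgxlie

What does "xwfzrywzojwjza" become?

The pattern: delete the last character, then take characters alternately from the front and the back (1st, last, 2nd, 2nd-last, ...).
Applying both steps to "xwfzrywzojwjza": "xwfzrywzojwjz", then "xzwjfwzjroyzw".

xzwjfwzjroyzw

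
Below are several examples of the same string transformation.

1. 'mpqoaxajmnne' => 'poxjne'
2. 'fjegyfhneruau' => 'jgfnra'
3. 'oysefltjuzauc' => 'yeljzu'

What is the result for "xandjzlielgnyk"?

adzilnk

The rule is to keep every other character starting from the second (positions 2nd, 4th, 6th, ...).
Doing the same to "xandjzlielgnyk": "adzilnk".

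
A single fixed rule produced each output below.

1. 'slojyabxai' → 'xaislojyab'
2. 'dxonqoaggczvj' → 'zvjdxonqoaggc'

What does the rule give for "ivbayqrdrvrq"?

vrqivbayqrdr

Looking at the pairs, the operation is to move the last 3 characters to the front (rotate right by 3).
For "ivbayqrdrvrq" the result is "vrqivbayqrdr".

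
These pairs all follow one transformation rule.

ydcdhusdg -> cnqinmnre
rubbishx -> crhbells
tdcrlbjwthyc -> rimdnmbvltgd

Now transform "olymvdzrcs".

What's happening: shift every letter 10 places forward in the alphabet (wrapping around), then move the last 3 characters to the front (rotate right by 3).
"olymvdzrcs" → "yviwfnjbmc" → "bmcyviwfnj".

bmcyviwfnj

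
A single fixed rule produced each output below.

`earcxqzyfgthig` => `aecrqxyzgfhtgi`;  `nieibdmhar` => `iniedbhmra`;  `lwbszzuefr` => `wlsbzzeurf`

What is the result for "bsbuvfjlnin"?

sbubfvljinn

Each output is the input with this applied: swap each adjacent pair of characters (1↔2, 3↔4, ...).
Doing the same to "bsbuvfjlnin": "sbubfvljinn".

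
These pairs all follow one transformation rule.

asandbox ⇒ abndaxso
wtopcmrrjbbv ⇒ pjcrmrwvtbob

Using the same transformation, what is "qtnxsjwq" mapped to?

What's happening: take characters alternately from the front and the back (1st, last, 2nd, 2nd-last, ...), then swap the front and back halves of the string.
Starting from "qtnxsjwq": after the first operation, "qqtwnjxs"; after the second, "njxsqqtw".
(Check on "asandbox": → "axsoabnd" → "abndaxso" ✓)

njxsqqtw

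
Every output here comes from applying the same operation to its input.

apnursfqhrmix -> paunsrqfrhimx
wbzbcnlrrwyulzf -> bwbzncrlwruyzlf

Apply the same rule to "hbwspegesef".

Looking at the pairs, the operation is to swap each adjacent pair of characters (1↔2, 3↔4, ...).
On "hbwspegesef" that produces "bhswepegesf".

bhswepegesf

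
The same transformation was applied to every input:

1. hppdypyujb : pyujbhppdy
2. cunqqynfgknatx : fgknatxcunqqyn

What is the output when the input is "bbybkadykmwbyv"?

ykmwbyvbbybkad

What's happening: swap the front and back halves of the string.
For "bbybkadykmwbyv" the result is "ykmwbyvbbybkad".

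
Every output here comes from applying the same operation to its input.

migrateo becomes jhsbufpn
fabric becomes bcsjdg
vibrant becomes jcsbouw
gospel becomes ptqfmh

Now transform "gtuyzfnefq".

uvzagofgrh

The transformation: shift every letter 1 place forward in the alphabet (wrapping around), then move the first character to the end.
Applying both steps to "gtuyzfnefq": "huvzagofgr", then "uvzagofgrh".
(Check on "vibrant": → "wjcsbou" → "jcsbouw" ✓)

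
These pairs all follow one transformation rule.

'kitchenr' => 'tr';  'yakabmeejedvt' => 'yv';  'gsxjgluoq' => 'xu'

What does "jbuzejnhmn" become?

zu

What's happening: sort the characters into reverse alphabetical order, then keep only the first 2 characters.
On "jbuzejnhmn" that produces "zu".
(Check on "kitchenr": → "trnkihec" → "tr" ✓)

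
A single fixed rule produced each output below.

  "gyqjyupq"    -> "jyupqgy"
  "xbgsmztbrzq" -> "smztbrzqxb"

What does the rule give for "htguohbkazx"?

Each output is the input with this applied: move the first 2 characters to the end (rotate left by 2), then delete the first character.
On "htguohbkazx": the first step gives "guohbkazxht", and the second then gives "uohbkazxht".

uohbkazxht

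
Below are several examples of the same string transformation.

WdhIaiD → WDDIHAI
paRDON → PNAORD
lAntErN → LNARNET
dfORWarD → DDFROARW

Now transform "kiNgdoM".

KMIONDG

What's happening: take characters alternately from the front and the back (1st, last, 2nd, 2nd-last, ...), then convert every letter to uppercase.
Applying both steps to "kiNgdoM": "kMioNdg", then "KMIONDG".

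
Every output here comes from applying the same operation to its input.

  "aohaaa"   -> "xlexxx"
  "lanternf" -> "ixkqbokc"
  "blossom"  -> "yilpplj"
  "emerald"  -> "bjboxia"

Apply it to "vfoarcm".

Looking at the pairs, the operation is to shift every letter 3 places backward in the alphabet (wrapping around).
So "vfoarcm" becomes "sclxozj".

sclxozj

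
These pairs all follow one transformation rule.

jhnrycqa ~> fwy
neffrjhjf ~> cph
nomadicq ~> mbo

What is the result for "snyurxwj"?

lph

Rule — keep one character in every 3, starting at position 2 (positions 2nd, 5th, 8th, ...), then shift every letter 2 places backward in the alphabet (wrapping around).
For "snyurxwj", step one produces "nrj"; step two turns that into "lph".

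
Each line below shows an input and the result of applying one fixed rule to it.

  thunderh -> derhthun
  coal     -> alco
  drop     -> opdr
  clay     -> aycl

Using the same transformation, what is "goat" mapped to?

The transformation: swap the front and back halves of the string.
On "goat" that produces "atgo".

atgo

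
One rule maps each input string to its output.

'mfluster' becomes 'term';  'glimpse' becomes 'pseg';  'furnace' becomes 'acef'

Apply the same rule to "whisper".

perw

Rule — move the first character to the end, then keep only the last 4 characters.
"whisper" → "hisperw" → "perw".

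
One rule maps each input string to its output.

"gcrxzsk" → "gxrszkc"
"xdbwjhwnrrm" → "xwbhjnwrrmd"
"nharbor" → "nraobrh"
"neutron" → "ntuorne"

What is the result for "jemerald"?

jemardle

The rule is to swap each adjacent pair of characters (1↔2, 3↔4, ...), then move the first character to the end.
Working it through for "jemerald": intermediate "ejemardl", final "jemardle".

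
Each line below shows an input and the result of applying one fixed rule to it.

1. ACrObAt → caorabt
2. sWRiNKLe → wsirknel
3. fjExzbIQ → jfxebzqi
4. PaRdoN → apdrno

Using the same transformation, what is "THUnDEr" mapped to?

htnuedr

The transformation: swap each adjacent pair of characters (1↔2, 3↔4, ...), then convert every letter to lowercase.
On "THUnDEr": the first step gives "HTnUEDr", and the second then gives "htnuedr".
(Check on "PaRdoN": → "aPdRNo" → "apdrno" ✓)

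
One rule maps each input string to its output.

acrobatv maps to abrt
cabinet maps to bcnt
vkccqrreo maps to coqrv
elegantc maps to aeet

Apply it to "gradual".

Rule — keep every other character starting from the first (positions 1st, 3rd, 5th, ...), then sort the characters into alphabetical order.
"gradual" → "gaul" → "aglu".

aglu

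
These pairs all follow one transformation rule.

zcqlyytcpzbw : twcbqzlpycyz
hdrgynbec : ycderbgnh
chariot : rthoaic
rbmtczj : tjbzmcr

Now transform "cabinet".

Looking at the pairs, the operation is to take characters alternately from the front and the back (1st, last, 2nd, 2nd-last, ...), then swap the first and last characters.
So "cabinet" becomes "itaebnc".
(Check on "zcqlyytcpzbw": → "zwcbqzlpycyt" → "twcbqzlpycyz" ✓)

itaebnc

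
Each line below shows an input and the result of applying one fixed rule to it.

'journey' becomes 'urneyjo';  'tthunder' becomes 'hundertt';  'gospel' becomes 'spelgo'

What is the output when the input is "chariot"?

The pattern: move the first 2 characters to the end (rotate left by 2).
Doing the same to "chariot": "ariotch".

ariotch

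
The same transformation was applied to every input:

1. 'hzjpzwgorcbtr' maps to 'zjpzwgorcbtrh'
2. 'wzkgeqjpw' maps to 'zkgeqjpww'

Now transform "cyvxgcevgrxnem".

What's happening: move the first character to the end.
"cyvxgcevgrxnem" → "yvxgcevgrxnemc".

yvxgcevgrxnemc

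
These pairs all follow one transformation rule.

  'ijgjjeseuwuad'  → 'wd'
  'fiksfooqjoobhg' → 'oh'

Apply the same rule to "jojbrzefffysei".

fe

The transformation: keep one character in every 3, starting at position 1 (positions 1st, 4th, 7th, ...), then delete the first 3 characters.
Working it through for "jojbrzefffysei": intermediate "jbefe", final "fe".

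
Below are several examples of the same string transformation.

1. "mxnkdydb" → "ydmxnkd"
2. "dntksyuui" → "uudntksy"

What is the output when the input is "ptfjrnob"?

Looking at the pairs, the operation is to delete the last character, then move the last 2 characters to the front (rotate right by 2).
For "ptfjrnob", step one produces "ptfjrno"; step two turns that into "noptfjr".
(Check on "mxnkdydb": → "mxnkdyd" → "ydmxnkd" ✓)

noptfjr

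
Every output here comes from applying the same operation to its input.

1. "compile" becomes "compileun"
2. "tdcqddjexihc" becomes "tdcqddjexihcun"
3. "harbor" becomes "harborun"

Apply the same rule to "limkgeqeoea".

limkgeqeoeaun

Looking at the pairs, the operation is to append "un".
So "limkgeqeoea" becomes "limkgeqeoeaun".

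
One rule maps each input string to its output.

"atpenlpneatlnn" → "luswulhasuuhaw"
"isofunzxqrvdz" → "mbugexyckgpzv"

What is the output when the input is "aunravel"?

yhclshbu

The rule is to move the first 3 characters to the end (rotate left by 3), then shift every letter 7 places forward in the alphabet (wrapping around).
For "aunravel", step one produces "ravelaun"; step two turns that into "yhclshbu".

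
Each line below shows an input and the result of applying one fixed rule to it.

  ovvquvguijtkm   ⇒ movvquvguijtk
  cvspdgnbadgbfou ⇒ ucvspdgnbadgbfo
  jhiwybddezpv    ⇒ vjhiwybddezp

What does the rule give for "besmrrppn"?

nbesmrrpp

Rule — move the last character to the front.
For "besmrrppn" the result is "nbesmrrpp".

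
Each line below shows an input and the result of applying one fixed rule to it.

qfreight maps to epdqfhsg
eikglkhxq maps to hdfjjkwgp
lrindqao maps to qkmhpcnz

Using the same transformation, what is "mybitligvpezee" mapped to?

xlhaksfhouyddd

What's happening: swap each adjacent pair of characters (1↔2, 3↔4, ...), then shift every letter 1 place backward in the alphabet (wrapping around).
Applying both steps to "mybitligvpezee": "ymibltgipvzeee", then "xlhaksfhouyddd".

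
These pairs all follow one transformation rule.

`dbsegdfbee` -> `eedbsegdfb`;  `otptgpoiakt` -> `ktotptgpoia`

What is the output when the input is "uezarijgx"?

The pattern: move the last 2 characters to the front (rotate right by 2).
So "uezarijgx" becomes "gxuezarij".

gxuezarij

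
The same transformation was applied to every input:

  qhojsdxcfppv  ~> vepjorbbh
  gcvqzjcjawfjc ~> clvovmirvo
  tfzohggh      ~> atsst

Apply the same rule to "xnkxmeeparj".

Each output is the input with this applied: shift every letter 12 places forward in the alphabet (wrapping around), then delete the first 3 characters.
For "xnkxmeeparj", step one produces "jzwjyqqbmdv"; step two turns that into "jyqqbmdv".

jyqqbmdv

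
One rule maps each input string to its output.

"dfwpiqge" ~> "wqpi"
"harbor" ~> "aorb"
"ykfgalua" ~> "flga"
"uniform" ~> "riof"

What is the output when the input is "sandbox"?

In each case the input is transformed by: take characters alternately from the front and the back (1st, last, 2nd, 2nd-last, ...), then keep only the last 4 characters.
Working it through for "sandbox": intermediate "sxaonbd", final "onbd".

onbd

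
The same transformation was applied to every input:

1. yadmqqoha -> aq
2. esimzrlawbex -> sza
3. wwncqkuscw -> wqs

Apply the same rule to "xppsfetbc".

Rule — delete the last 2 characters, then keep one character in every 3, starting at position 2 (positions 2nd, 5th, 8th, ...).
Starting from "xppsfetbc": after the first operation, "xppsfet"; after the second, "pf".

pf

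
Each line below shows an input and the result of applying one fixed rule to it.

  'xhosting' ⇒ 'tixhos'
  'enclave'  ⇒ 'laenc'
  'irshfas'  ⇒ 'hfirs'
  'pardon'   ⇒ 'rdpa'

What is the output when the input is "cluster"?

The transformation: delete the last 2 characters, then move the last 2 characters to the front (rotate right by 2).
Applying both steps to "cluster": "clust", then "stclu".

stclu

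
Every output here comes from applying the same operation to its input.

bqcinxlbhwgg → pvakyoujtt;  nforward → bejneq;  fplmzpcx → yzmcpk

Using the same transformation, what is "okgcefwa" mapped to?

tprsjn

Each output is the input with this applied: shift every letter 13 places forward in the alphabet (wrapping around) — i.e. ROT13, then delete the first 2 characters.
On "okgcefwa" that produces "tprsjn".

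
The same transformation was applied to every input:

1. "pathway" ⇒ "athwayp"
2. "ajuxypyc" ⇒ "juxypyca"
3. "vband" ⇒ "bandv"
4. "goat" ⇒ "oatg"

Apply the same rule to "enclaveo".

nclaveoe

The pattern: move the first character to the end.
"enclaveo" → "nclaveoe".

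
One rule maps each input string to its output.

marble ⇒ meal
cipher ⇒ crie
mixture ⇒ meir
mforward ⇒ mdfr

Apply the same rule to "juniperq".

The transformation: take characters alternately from the front and the back (1st, last, 2nd, 2nd-last, ...), then keep only the first 4 characters.
So "juniperq" becomes "jqur".
(Check on "mforward": → "mdfroarw" → "mdfr" ✓)

jqur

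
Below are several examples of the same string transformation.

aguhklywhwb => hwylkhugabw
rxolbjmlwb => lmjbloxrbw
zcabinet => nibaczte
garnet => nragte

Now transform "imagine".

igamien

The rule is to reverse the string, then move the first 2 characters to the end (rotate left by 2).
Working it through for "imagine": intermediate "enigami", final "igamien".
(Check on "zcabinet": → "tenibacz" → "nibaczte" ✓)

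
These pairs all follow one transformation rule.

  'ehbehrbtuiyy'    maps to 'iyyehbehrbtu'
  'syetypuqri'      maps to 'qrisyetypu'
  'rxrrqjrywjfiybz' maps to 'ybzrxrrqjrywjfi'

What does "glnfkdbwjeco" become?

ecoglnfkdbwj

The transformation: move the last 3 characters to the front (rotate right by 3).
For "glnfkdbwjeco" the result is "ecoglnfkdbwj".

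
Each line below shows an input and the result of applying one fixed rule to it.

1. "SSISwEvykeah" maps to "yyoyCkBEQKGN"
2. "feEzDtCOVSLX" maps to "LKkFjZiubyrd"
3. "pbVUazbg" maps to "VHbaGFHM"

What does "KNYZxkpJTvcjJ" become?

In each case the input is transformed by: flip the case of every letter, then shift every letter 6 places forward in the alphabet (wrapping around).
Applying that to "KNYZxkpJTvcjJ" gives "qtefDQVpzBIPp".
(Check on "feEzDtCOVSLX": → "FEeZdTcovslx" → "LKkFjZiubyrd" ✓)

qtefDQVpzBIPp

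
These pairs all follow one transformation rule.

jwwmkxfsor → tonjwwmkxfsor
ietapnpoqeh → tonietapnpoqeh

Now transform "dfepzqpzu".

tondfepzqpzu

The pattern: prepend "ton".
On "dfepzqpzu" that produces "tondfepzqpzu".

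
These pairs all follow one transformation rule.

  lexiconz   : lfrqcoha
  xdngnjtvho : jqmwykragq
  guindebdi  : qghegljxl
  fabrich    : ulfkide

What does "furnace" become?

Looking at the pairs, the operation is to move the first 3 characters to the end (rotate left by 3), then shift every letter 3 places forward in the alphabet (wrapping around).
Doing the same to "furnace": "qdfhixu".
(Check on "guindebdi": → "ndebdigui" → "qghegljxl" ✓)

qdfhixu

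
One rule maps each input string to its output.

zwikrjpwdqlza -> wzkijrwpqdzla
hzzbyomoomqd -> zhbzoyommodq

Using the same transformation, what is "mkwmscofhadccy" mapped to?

kmmwcsfoahcdyc

Looking at the pairs, the operation is to swap each adjacent pair of characters (1↔2, 3↔4, ...).
For "mkwmscofhadccy" the result is "kmmwcsfoahcdyc".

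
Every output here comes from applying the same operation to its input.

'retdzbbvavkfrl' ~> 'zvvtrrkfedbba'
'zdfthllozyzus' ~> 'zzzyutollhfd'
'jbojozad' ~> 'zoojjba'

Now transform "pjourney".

In each case the input is transformed by: delete the last character, then sort the characters into reverse alphabetical order.
On "pjourney": the first step gives "pjourne", and the second then gives "urponje".

urponje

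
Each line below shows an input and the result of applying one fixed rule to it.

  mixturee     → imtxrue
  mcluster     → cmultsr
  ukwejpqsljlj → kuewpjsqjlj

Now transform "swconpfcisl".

The transformation: swap each adjacent pair of characters (1↔2, 3↔4, ...), then delete the last character.
Applying both steps to "swconpfcisl": "wsocpncfsil", then "wsocpncfsi".

wsocpncfsi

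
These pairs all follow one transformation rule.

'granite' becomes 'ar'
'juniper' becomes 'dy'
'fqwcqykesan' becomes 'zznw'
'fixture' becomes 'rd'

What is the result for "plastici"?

Each output is the input with this applied: shift every letter 9 places forward in the alphabet (wrapping around), then keep one character in every 3, starting at position 2 (positions 2nd, 5th, 8th, ...).
"plastici" → "yujbcrlr" → "ucr".

ucr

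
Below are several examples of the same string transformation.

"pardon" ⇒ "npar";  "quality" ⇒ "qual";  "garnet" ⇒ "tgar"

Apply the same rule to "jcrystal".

crys

Rule — move the last 3 characters to the front (rotate right by 3), then keep only the last 4 characters.
For "jcrystal" the result is "crys".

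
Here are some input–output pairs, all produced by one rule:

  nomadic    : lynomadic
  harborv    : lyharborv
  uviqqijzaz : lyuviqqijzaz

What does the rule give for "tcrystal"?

Each output is the input with this applied: prepend "ly".
So "tcrystal" becomes "lytcrystal".

lytcrystal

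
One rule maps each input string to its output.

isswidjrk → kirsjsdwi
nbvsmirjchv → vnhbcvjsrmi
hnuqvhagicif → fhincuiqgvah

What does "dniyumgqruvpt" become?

tdpnviuyruqmg

What's happening: reverse the string, then take characters alternately from the front and the back (1st, last, 2nd, 2nd-last, ...).
For "dniyumgqruvpt" the result is "tdpnviuyruqmg".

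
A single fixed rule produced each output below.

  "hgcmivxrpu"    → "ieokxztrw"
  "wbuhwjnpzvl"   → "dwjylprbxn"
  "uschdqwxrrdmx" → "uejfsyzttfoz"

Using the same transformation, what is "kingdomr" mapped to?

The pattern: shift every letter 2 places forward in the alphabet (wrapping around), then delete the first character.
On "kingdomr": the first step gives "mkpifqot", and the second then gives "kpifqot".

kpifqot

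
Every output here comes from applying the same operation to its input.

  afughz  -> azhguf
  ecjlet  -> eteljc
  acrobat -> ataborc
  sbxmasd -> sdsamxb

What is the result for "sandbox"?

sxobdna

Looking at the pairs, the operation is to reverse the string, then move the last character to the front.
Starting from "sandbox": after the first operation, "xobdnas"; after the second, "sxobdna".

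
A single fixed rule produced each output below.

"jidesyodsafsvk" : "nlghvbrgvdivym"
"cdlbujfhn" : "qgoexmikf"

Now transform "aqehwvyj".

In each case the input is transformed by: shift every letter 3 places forward in the alphabet (wrapping around), then swap the first and last characters.
Applying both steps to "aqehwvyj": "dthkzybm", then "mthkzybd".

mthkzybd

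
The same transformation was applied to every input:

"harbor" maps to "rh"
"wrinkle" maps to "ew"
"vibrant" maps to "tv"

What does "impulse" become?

ei

Each output is the input with this applied: move the first character to the end, then keep only the last 2 characters.
Starting from "impulse": after the first operation, "mpulsei"; after the second, "ei".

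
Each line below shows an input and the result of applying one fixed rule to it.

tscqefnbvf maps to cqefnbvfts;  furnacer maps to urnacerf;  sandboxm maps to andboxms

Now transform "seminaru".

eminarus

Each output is the input with this applied: move the last 3 characters to the front (rotate right by 3), then swap the front and back halves of the string.
Applying both steps to "seminaru": "arusemin", then "eminarus".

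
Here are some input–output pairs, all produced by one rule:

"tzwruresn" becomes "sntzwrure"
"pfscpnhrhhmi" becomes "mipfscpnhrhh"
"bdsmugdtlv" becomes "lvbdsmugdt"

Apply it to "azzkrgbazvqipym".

ymazzkrgbazvqip

What's happening: move the last 2 characters to the front (rotate right by 2).
On "azzkrgbazvqipym" that produces "ymazzkrgbazvqip".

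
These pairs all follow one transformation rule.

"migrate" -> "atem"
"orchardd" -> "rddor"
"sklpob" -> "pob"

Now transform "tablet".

let

In each case the input is transformed by: move the last 3 characters to the front (rotate right by 3), then delete the last 3 characters.
"tablet" → "lettab" → "let".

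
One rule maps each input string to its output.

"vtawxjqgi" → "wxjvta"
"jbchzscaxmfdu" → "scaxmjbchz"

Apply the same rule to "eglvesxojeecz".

sxojeeglve

Rule — delete the last 3 characters, then swap the front and back halves of the string.
For "eglvesxojeecz", step one produces "eglvesxoje"; step two turns that into "sxojeeglve".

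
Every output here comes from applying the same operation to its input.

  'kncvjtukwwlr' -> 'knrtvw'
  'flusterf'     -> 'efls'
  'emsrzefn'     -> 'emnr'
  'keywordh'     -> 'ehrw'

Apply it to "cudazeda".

aaeu

Rule — keep every other character starting from the second (positions 2nd, 4th, 6th, ...), then sort the characters into alphabetical order.
"cudazeda" → "uaea" → "aaeu".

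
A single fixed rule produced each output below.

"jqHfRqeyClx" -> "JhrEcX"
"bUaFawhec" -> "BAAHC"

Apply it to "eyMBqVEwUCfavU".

In each case the input is transformed by: flip the case of every letter, then keep every other character starting from the first (positions 1st, 3rd, 5th, ...).
Starting from "eyMBqVEwUCfavU": after the first operation, "EYmbQveWucFAVu"; after the second, "EmQeuFV".
(Check on "bUaFawhec": → "BuAfAWHEC" → "BAAHC" ✓)

EmQeuFV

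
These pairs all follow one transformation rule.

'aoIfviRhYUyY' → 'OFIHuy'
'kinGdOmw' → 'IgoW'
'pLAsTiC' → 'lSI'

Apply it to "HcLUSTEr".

CutR

Rule — flip the case of every letter, then keep every other character starting from the second (positions 2nd, 4th, 6th, ...).
Working it through for "HcLUSTEr": intermediate "hClusteR", final "CutR".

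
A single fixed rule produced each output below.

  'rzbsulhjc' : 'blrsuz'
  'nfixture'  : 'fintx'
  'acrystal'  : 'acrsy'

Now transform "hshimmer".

hhims

What's happening: delete the last 3 characters, then sort the characters into alphabetical order.
On "hshimmer": the first step gives "hshim", and the second then gives "hhims".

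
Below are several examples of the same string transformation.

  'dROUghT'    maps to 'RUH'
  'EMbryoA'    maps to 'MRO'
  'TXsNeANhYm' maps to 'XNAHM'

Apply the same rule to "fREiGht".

RIH

The transformation: keep every other character starting from the second (positions 2nd, 4th, 6th, ...), then convert every letter to uppercase.
On "fREiGht" that produces "RIH".
(Check on "EMbryoA": → "Mro" → "MRO" ✓)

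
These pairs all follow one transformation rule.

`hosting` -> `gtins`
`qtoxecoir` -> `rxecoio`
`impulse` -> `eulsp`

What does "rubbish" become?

Looking at the pairs, the operation is to delete the first 2 characters, then swap the first and last characters.
Working it through for "rubbish": intermediate "bbish", final "hbisb".
(Check on "impulse": → "pulse" → "eulsp" ✓)

hbisb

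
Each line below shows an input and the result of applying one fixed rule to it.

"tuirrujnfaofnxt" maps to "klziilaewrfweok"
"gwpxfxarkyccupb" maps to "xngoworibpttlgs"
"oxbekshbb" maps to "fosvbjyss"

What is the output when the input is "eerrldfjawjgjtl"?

vviicuwarnaxakc

The transformation: shift every letter 9 places backward in the alphabet (wrapping around).
For "eerrldfjawjgjtl" the result is "vviicuwarnaxakc".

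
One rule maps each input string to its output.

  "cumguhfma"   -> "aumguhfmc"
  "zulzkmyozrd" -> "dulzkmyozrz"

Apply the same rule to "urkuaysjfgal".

lrkuaysjfgau

The transformation: swap the first and last characters.
For "urkuaysjfgal" the result is "lrkuaysjfgau".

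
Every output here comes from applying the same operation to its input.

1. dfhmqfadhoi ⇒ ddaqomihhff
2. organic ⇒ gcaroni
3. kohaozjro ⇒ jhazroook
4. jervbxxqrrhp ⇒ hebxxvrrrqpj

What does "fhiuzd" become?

The transformation: sort the characters into reverse alphabetical order, then move the last 3 characters to the front (rotate right by 3).
"fhiuzd" → "zuihfd" → "hfdzui".
(Check on "dfhmqfadhoi": → "qomihhffdda" → "ddaqomihhff" ✓)

hfdzui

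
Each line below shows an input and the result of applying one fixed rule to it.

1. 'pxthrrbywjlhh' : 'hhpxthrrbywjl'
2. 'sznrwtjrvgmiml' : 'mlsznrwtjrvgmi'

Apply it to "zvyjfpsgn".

gnzvyjfps

Each output is the input with this applied: move the last 2 characters to the front (rotate right by 2).
On "zvyjfpsgn" that produces "gnzvyjfps".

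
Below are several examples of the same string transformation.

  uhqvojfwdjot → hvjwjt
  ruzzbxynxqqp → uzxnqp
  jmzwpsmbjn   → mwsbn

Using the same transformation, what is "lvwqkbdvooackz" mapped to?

Rule — keep every other character starting from the second (positions 2nd, 4th, 6th, ...).
So "lvwqkbdvooackz" becomes "vqbvocz".

vqbvocz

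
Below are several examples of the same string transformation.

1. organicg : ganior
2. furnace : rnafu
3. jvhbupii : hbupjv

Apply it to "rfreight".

reigrf

The transformation: delete the last 2 characters, then move the first 2 characters to the end (rotate left by 2).
On "rfreight" that produces "reigrf".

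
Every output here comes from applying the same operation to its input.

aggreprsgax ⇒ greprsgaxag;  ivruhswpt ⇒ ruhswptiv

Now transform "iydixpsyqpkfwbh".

dixpsyqpkfwbhiy

What's happening: move the first 2 characters to the end (rotate left by 2).
"iydixpsyqpkfwbh" → "dixpsyqpkfwbhiy".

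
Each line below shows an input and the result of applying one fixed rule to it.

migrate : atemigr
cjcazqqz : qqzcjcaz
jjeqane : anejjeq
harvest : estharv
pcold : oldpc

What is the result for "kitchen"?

The pattern: move the last 3 characters to the front (rotate right by 3).
For "kitchen" the result is "henkitc".

henkitc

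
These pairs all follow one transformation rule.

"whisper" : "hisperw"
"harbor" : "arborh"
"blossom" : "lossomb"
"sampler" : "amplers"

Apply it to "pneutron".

neutronp

What's happening: move the first character to the end.
Applying that to "pneutron" gives "neutronp".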